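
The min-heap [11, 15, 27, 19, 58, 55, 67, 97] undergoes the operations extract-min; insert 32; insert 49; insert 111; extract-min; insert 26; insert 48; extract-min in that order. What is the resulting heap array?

[26, 32, 27, 49, 48, 55, 67, 97, 111, 58]

extract-min → returns 11:
  remove root 11; move last element 97 to root → [97, 15, 27, 19, 58, 55, 67]
  97 vs smaller child 15 at index 1, swap → [15, 97, 27, 19, 58, 55, 67]
  97 vs smaller child 19 at index 3, swap → [15, 19, 27, 97, 58, 55, 67]
insert 32:
  append 32 at index 7 → [15, 19, 27, 97, 58, 55, 67, 32]
  32 < parent 97 at index 3, swap → [15, 19, 27, 32, 58, 55, 67, 97]
insert 49:
  append 49 at index 8 → [15, 19, 27, 32, 58, 55, 67, 97, 49] (no swap needed)
insert 111:
  append 111 at index 9 → [15, 19, 27, 32, 58, 55, 67, 97, 49, 111] (no swap needed)
extract-min → returns 15:
  remove root 15; move last element 111 to root → [111, 19, 27, 32, 58, 55, 67, 97, 49]
  111 vs smaller child 19 at index 1, swap → [19, 111, 27, 32, 58, 55, 67, 97, 49]
  111 vs smaller child 32 at index 3, swap → [19, 32, 27, 111, 58, 55, 67, 97, 49]
  111 vs smaller child 49 at index 8, swap → [19, 32, 27, 49, 58, 55, 67, 97, 111]
insert 26:
  append 26 at index 9 → [19, 32, 27, 49, 58, 55, 67, 97, 111, 26]
  26 < parent 58 at index 4, swap → [19, 32, 27, 49, 26, 55, 67, 97, 111, 58]
  26 < parent 32 at index 1, swap → [19, 26, 27, 49, 32, 55, 67, 97, 111, 58]
insert 48:
  append 48 at index 10 → [19, 26, 27, 49, 32, 55, 67, 97, 111, 58, 48] (no swap needed)
extract-min → returns 19:
  remove root 19; move last element 48 to root → [48, 26, 27, 49, 32, 55, 67, 97, 111, 58]
  48 vs smaller child 26 at index 1, swap → [26, 48, 27, 49, 32, 55, 67, 97, 111, 58]
  48 vs smaller child 32 at index 4, swap → [26, 32, 27, 49, 48, 55, 67, 97, 111, 58]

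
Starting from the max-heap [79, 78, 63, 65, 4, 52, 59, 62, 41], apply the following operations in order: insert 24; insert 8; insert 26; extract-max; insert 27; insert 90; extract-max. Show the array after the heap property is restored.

[78, 65, 63, 62, 24, 52, 59, 26, 41, 4, 8, 27]

insert 24:
  append 24 at index 9 → [79, 78, 63, 65, 4, 52, 59, 62, 41, 24]
  24 > parent 4 at index 4, swap → [79, 78, 63, 65, 24, 52, 59, 62, 41, 4]
insert 8:
  append 8 at index 10 → [79, 78, 63, 65, 24, 52, 59, 62, 41, 4, 8] (no swap needed)
insert 26:
  append 26 at index 11 → [79, 78, 63, 65, 24, 52, 59, 62, 41, 4, 8, 26] (no swap needed)
extract-max → returns 79:
  remove root 79; move last element 26 to root → [26, 78, 63, 65, 24, 52, 59, 62, 41, 4, 8]
  26 vs larger child 78 at index 1, swap → [78, 26, 63, 65, 24, 52, 59, 62, 41, 4, 8]
  26 vs larger child 65 at index 3, swap → [78, 65, 63, 26, 24, 52, 59, 62, 41, 4, 8]
  26 vs larger child 62 at index 7, swap → [78, 65, 63, 62, 24, 52, 59, 26, 41, 4, 8]
insert 27:
  append 27 at index 11 → [78, 65, 63, 62, 24, 52, 59, 26, 41, 4, 8, 27] (no swap needed)
insert 90:
  append 90 at index 12 → [78, 65, 63, 62, 24, 52, 59, 26, 41, 4, 8, 27, 90]
  90 > parent 52 at index 5, swap → [78, 65, 63, 62, 24, 90, 59, 26, 41, 4, 8, 27, 52]
  90 > parent 63 at index 2, swap → [78, 65, 90, 62, 24, 63, 59, 26, 41, 4, 8, 27, 52]
  90 > parent 78 at index 0, swap → [90, 65, 78, 62, 24, 63, 59, 26, 41, 4, 8, 27, 52]
extract-max → returns 90:
  remove root 90; move last element 52 to root → [52, 65, 78, 62, 24, 63, 59, 26, 41, 4, 8, 27]
  52 vs larger child 78 at index 2, swap → [78, 65, 52, 62, 24, 63, 59, 26, 41, 4, 8, 27]
  52 vs larger child 63 at index 5, swap → [78, 65, 63, 62, 24, 52, 59, 26, 41, 4, 8, 27]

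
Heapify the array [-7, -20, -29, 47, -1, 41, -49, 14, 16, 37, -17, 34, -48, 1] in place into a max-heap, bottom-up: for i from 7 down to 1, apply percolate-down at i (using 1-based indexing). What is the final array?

sift down from index 7:
  -49 vs only child 1 at index 14, swap → [-7, -20, -29, 47, -1, 41, 1, 14, 16, 37, -17, 34, -48, -49]
sift down from index 6: already satisfies heap property
sift down from index 5:
  -1 vs larger child 37 at index 10, swap → [-7, -20, -29, 47, 37, 41, 1, 14, 16, -1, -17, 34, -48, -49]
sift down from index 4: already satisfies heap property
sift down from index 3:
  -29 vs larger child 41 at index 6, swap → [-7, -20, 41, 47, 37, -29, 1, 14, 16, -1, -17, 34, -48, -49]
  -29 vs larger child 34 at index 12, swap → [-7, -20, 41, 47, 37, 34, 1, 14, 16, -1, -17, -29, -48, -49]
sift down from index 2:
  -20 vs larger child 47 at index 4, swap → [-7, 47, 41, -20, 37, 34, 1, 14, 16, -1, -17, -29, -48, -49]
  -20 vs larger child 16 at index 9, swap → [-7, 47, 41, 16, 37, 34, 1, 14, -20, -1, -17, -29, -48, -49]
sift down from index 1:
  -7 vs larger child 47 at index 2, swap → [47, -7, 41, 16, 37, 34, 1, 14, -20, -1, -17, -29, -48, -49]
  -7 vs larger child 37 at index 5, swap → [47, 37, 41, 16, -7, 34, 1, 14, -20, -1, -17, -29, -48, -49]
  -7 vs larger child -1 at index 10, swap → [47, 37, 41, 16, -1, 34, 1, 14, -20, -7, -17, -29, -48, -49]

[47, 37, 41, 16, -1, 34, 1, 14, -20, -7, -17, -29, -48, -49]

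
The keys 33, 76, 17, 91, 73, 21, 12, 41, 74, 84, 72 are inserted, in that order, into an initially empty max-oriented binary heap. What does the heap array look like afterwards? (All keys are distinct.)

Insert 33:
  append 33 at index 0 → [33] (no swap needed)
Insert 76:
  append 76 at index 1 → [33, 76]
  76 > parent 33 at index 0, swap → [76, 33]
Insert 17:
  append 17 at index 2 → [76, 33, 17] (no swap needed)
Insert 91:
  append 91 at index 3 → [76, 33, 17, 91]
  91 > parent 33 at index 1, swap → [76, 91, 17, 33]
  91 > parent 76 at index 0, swap → [91, 76, 17, 33]
Insert 73:
  append 73 at index 4 → [91, 76, 17, 33, 73] (no swap needed)
Insert 21:
  append 21 at index 5 → [91, 76, 17, 33, 73, 21]
  21 > parent 17 at index 2, swap → [91, 76, 21, 33, 73, 17]
Insert 12:
  append 12 at index 6 → [91, 76, 21, 33, 73, 17, 12] (no swap needed)
Insert 41:
  append 41 at index 7 → [91, 76, 21, 33, 73, 17, 12, 41]
  41 > parent 33 at index 3, swap → [91, 76, 21, 41, 73, 17, 12, 33]
Insert 74:
  append 74 at index 8 → [91, 76, 21, 41, 73, 17, 12, 33, 74]
  74 > parent 41 at index 3, swap → [91, 76, 21, 74, 73, 17, 12, 33, 41]
Insert 84:
  append 84 at index 9 → [91, 76, 21, 74, 73, 17, 12, 33, 41, 84]
  84 > parent 73 at index 4, swap → [91, 76, 21, 74, 84, 17, 12, 33, 41, 73]
  84 > parent 76 at index 1, swap → [91, 84, 21, 74, 76, 17, 12, 33, 41, 73]
Insert 72:
  append 72 at index 10 → [91, 84, 21, 74, 76, 17, 12, 33, 41, 73, 72] (no swap needed)

[91, 84, 21, 74, 76, 17, 12, 33, 41, 73, 72]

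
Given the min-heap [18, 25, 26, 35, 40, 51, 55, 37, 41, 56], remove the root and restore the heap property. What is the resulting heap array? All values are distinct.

[25, 35, 26, 37, 40, 51, 55, 56, 41]

remove root 18; move last element 56 to root → [56, 25, 26, 35, 40, 51, 55, 37, 41]
56 vs smaller child 25 at index 1, swap → [25, 56, 26, 35, 40, 51, 55, 37, 41]
56 vs smaller child 35 at index 3, swap → [25, 35, 26, 56, 40, 51, 55, 37, 41]
56 vs smaller child 37 at index 7, swap → [25, 35, 26, 37, 40, 51, 55, 56, 41]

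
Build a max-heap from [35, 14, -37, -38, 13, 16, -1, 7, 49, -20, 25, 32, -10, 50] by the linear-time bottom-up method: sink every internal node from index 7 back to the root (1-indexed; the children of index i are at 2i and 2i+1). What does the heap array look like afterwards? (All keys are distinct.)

sift down from index 7:
  -1 vs only child 50 at index 14, swap → [35, 14, -37, -38, 13, 16, 50, 7, 49, -20, 25, 32, -10, -1]
sift down from index 6:
  16 vs larger child 32 at index 12, swap → [35, 14, -37, -38, 13, 32, 50, 7, 49, -20, 25, 16, -10, -1]
sift down from index 5:
  13 vs larger child 25 at index 11, swap → [35, 14, -37, -38, 25, 32, 50, 7, 49, -20, 13, 16, -10, -1]
sift down from index 4:
  -38 vs larger child 49 at index 9, swap → [35, 14, -37, 49, 25, 32, 50, 7, -38, -20, 13, 16, -10, -1]
sift down from index 3:
  -37 vs larger child 50 at index 7, swap → [35, 14, 50, 49, 25, 32, -37, 7, -38, -20, 13, 16, -10, -1]
  -37 vs only child -1 at index 14, swap → [35, 14, 50, 49, 25, 32, -1, 7, -38, -20, 13, 16, -10, -37]
sift down from index 2:
  14 vs larger child 49 at index 4, swap → [35, 49, 50, 14, 25, 32, -1, 7, -38, -20, 13, 16, -10, -37]
sift down from index 1:
  35 vs larger child 50 at index 3, swap → [50, 49, 35, 14, 25, 32, -1, 7, -38, -20, 13, 16, -10, -37]

[50, 49, 35, 14, 25, 32, -1, 7, -38, -20, 13, 16, -10, -37]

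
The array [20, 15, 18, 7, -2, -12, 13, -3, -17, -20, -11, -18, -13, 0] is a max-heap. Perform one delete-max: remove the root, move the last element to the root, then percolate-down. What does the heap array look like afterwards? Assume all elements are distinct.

remove root 20; move last element 0 to root → [0, 15, 18, 7, -2, -12, 13, -3, -17, -20, -11, -18, -13]
0 vs larger child 18 at index 2, swap → [18, 15, 0, 7, -2, -12, 13, -3, -17, -20, -11, -18, -13]
0 vs larger child 13 at index 6, swap → [18, 15, 13, 7, -2, -12, 0, -3, -17, -20, -11, -18, -13]

[18, 15, 13, 7, -2, -12, 0, -3, -17, -20, -11, -18, -13]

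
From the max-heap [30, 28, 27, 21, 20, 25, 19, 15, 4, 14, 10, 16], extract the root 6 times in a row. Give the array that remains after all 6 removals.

extract-max #1 returns 30:
  remove root 30; move last element 16 to root → [16, 28, 27, 21, 20, 25, 19, 15, 4, 14, 10]
  16 vs larger child 28 at index 1, swap → [28, 16, 27, 21, 20, 25, 19, 15, 4, 14, 10]
  16 vs larger child 21 at index 3, swap → [28, 21, 27, 16, 20, 25, 19, 15, 4, 14, 10]
extract-max #2 returns 28:
  remove root 28; move last element 10 to root → [10, 21, 27, 16, 20, 25, 19, 15, 4, 14]
  10 vs larger child 27 at index 2, swap → [27, 21, 10, 16, 20, 25, 19, 15, 4, 14]
  10 vs larger child 25 at index 5, swap → [27, 21, 25, 16, 20, 10, 19, 15, 4, 14]
extract-max #3 returns 27:
  remove root 27; move last element 14 to root → [14, 21, 25, 16, 20, 10, 19, 15, 4]
  14 vs larger child 25 at index 2, swap → [25, 21, 14, 16, 20, 10, 19, 15, 4]
  14 vs larger child 19 at index 6, swap → [25, 21, 19, 16, 20, 10, 14, 15, 4]
extract-max #4 returns 25:
  remove root 25; move last element 4 to root → [4, 21, 19, 16, 20, 10, 14, 15]
  4 vs larger child 21 at index 1, swap → [21, 4, 19, 16, 20, 10, 14, 15]
  4 vs larger child 20 at index 4, swap → [21, 20, 19, 16, 4, 10, 14, 15]
extract-max #5 returns 21:
  remove root 21; move last element 15 to root → [15, 20, 19, 16, 4, 10, 14]
  15 vs larger child 20 at index 1, swap → [20, 15, 19, 16, 4, 10, 14]
  15 vs larger child 16 at index 3, swap → [20, 16, 19, 15, 4, 10, 14]
extract-max #6 returns 20:
  remove root 20; move last element 14 to root → [14, 16, 19, 15, 4, 10]
  14 vs larger child 19 at index 2, swap → [19, 16, 14, 15, 4, 10]

[19, 16, 14, 15, 4, 10]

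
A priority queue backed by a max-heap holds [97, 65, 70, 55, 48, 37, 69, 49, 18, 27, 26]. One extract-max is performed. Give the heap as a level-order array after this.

remove root 97; move last element 26 to root → [26, 65, 70, 55, 48, 37, 69, 49, 18, 27]
26 vs larger child 70 at index 2, swap → [70, 65, 26, 55, 48, 37, 69, 49, 18, 27]
26 vs larger child 69 at index 6, swap → [70, 65, 69, 55, 48, 37, 26, 49, 18, 27]

[70, 65, 69, 55, 48, 37, 26, 49, 18, 27]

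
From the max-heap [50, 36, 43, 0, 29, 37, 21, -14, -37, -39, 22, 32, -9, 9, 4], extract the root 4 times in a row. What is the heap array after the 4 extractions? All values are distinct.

extract-max #1 returns 50:
  remove root 50; move last element 4 to root → [4, 36, 43, 0, 29, 37, 21, -14, -37, -39, 22, 32, -9, 9]
  4 vs larger child 43 at index 2, swap → [43, 36, 4, 0, 29, 37, 21, -14, -37, -39, 22, 32, -9, 9]
  4 vs larger child 37 at index 5, swap → [43, 36, 37, 0, 29, 4, 21, -14, -37, -39, 22, 32, -9, 9]
  4 vs larger child 32 at index 11, swap → [43, 36, 37, 0, 29, 32, 21, -14, -37, -39, 22, 4, -9, 9]
extract-max #2 returns 43:
  remove root 43; move last element 9 to root → [9, 36, 37, 0, 29, 32, 21, -14, -37, -39, 22, 4, -9]
  9 vs larger child 37 at index 2, swap → [37, 36, 9, 0, 29, 32, 21, -14, -37, -39, 22, 4, -9]
  9 vs larger child 32 at index 5, swap → [37, 36, 32, 0, 29, 9, 21, -14, -37, -39, 22, 4, -9]
extract-max #3 returns 37:
  remove root 37; move last element -9 to root → [-9, 36, 32, 0, 29, 9, 21, -14, -37, -39, 22, 4]
  -9 vs larger child 36 at index 1, swap → [36, -9, 32, 0, 29, 9, 21, -14, -37, -39, 22, 4]
  -9 vs larger child 29 at index 4, swap → [36, 29, 32, 0, -9, 9, 21, -14, -37, -39, 22, 4]
  -9 vs larger child 22 at index 10, swap → [36, 29, 32, 0, 22, 9, 21, -14, -37, -39, -9, 4]
extract-max #4 returns 36:
  remove root 36; move last element 4 to root → [4, 29, 32, 0, 22, 9, 21, -14, -37, -39, -9]
  4 vs larger child 32 at index 2, swap → [32, 29, 4, 0, 22, 9, 21, -14, -37, -39, -9]
  4 vs larger child 21 at index 6, swap → [32, 29, 21, 0, 22, 9, 4, -14, -37, -39, -9]

[32, 29, 21, 0, 22, 9, 4, -14, -37, -39, -9]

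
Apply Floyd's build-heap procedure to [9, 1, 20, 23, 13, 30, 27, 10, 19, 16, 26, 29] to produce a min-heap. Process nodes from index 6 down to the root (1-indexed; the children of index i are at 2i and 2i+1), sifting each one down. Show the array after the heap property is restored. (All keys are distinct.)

[1, 9, 20, 10, 13, 29, 27, 23, 19, 16, 26, 30]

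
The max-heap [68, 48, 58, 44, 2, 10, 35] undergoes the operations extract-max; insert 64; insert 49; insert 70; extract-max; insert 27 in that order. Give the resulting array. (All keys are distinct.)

[64, 49, 58, 48, 2, 10, 35, 44, 27]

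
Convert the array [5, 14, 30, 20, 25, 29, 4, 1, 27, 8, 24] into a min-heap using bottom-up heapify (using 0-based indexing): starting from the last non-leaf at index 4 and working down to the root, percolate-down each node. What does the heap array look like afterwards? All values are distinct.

sift down from index 4:
  25 vs smaller child 8 at index 9, swap → [5, 14, 30, 20, 8, 29, 4, 1, 27, 25, 24]
sift down from index 3:
  20 vs smaller child 1 at index 7, swap → [5, 14, 30, 1, 8, 29, 4, 20, 27, 25, 24]
sift down from index 2:
  30 vs smaller child 4 at index 6, swap → [5, 14, 4, 1, 8, 29, 30, 20, 27, 25, 24]
sift down from index 1:
  14 vs smaller child 1 at index 3, swap → [5, 1, 4, 14, 8, 29, 30, 20, 27, 25, 24]
sift down from index 0:
  5 vs smaller child 1 at index 1, swap → [1, 5, 4, 14, 8, 29, 30, 20, 27, 25, 24]

[1, 5, 4, 14, 8, 29, 30, 20, 27, 25, 24]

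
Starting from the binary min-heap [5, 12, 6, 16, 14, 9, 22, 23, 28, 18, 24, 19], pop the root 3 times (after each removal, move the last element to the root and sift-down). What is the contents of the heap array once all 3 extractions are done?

[12, 14, 19, 16, 18, 24, 22, 23, 28]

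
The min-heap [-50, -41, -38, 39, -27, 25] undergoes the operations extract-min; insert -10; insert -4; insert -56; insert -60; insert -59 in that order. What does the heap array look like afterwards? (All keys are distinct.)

extract-min → returns -50:
  remove root -50; move last element 25 to root → [25, -41, -38, 39, -27]
  25 vs smaller child -41 at index 1, swap → [-41, 25, -38, 39, -27]
  25 vs smaller child -27 at index 4, swap → [-41, -27, -38, 39, 25]
insert -10:
  append -10 at index 5 → [-41, -27, -38, 39, 25, -10] (no swap needed)
insert -4:
  append -4 at index 6 → [-41, -27, -38, 39, 25, -10, -4] (no swap needed)
insert -56:
  append -56 at index 7 → [-41, -27, -38, 39, 25, -10, -4, -56]
  -56 < parent 39 at index 3, swap → [-41, -27, -38, -56, 25, -10, -4, 39]
  -56 < parent -27 at index 1, swap → [-41, -56, -38, -27, 25, -10, -4, 39]
  -56 < parent -41 at index 0, swap → [-56, -41, -38, -27, 25, -10, -4, 39]
insert -60:
  append -60 at index 8 → [-56, -41, -38, -27, 25, -10, -4, 39, -60]
  -60 < parent -27 at index 3, swap → [-56, -41, -38, -60, 25, -10, -4, 39, -27]
  -60 < parent -41 at index 1, swap → [-56, -60, -38, -41, 25, -10, -4, 39, -27]
  -60 < parent -56 at index 0, swap → [-60, -56, -38, -41, 25, -10, -4, 39, -27]
insert -59:
  append -59 at index 9 → [-60, -56, -38, -41, 25, -10, -4, 39, -27, -59]
  -59 < parent 25 at index 4, swap → [-60, -56, -38, -41, -59, -10, -4, 39, -27, 25]
  -59 < parent -56 at index 1, swap → [-60, -59, -38, -41, -56, -10, -4, 39, -27, 25]

[-60, -59, -38, -41, -56, -10, -4, 39, -27, 25]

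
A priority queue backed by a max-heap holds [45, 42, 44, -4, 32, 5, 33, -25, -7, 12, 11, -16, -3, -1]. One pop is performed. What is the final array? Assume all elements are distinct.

remove root 45; move last element -1 to root → [-1, 42, 44, -4, 32, 5, 33, -25, -7, 12, 11, -16, -3]
-1 vs larger child 44 at index 2, swap → [44, 42, -1, -4, 32, 5, 33, -25, -7, 12, 11, -16, -3]
-1 vs larger child 33 at index 6, swap → [44, 42, 33, -4, 32, 5, -1, -25, -7, 12, 11, -16, -3]

[44, 42, 33, -4, 32, 5, -1, -25, -7, 12, 11, -16, -3]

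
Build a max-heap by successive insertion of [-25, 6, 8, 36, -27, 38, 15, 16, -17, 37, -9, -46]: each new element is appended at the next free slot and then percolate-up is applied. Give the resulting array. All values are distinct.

[38, 37, 36, 8, 16, 6, 15, -25, -17, -27, -9, -46]

Insert -25:
  append -25 at index 0 → [-25] (no swap needed)
Insert 6:
  append 6 at index 1 → [-25, 6]
  6 > parent -25 at index 0, swap → [6, -25]
Insert 8:
  append 8 at index 2 → [6, -25, 8]
  8 > parent 6 at index 0, swap → [8, -25, 6]
Insert 36:
  append 36 at index 3 → [8, -25, 6, 36]
  36 > parent -25 at index 1, swap → [8, 36, 6, -25]
  36 > parent 8 at index 0, swap → [36, 8, 6, -25]
Insert -27:
  append -27 at index 4 → [36, 8, 6, -25, -27] (no swap needed)
Insert 38:
  append 38 at index 5 → [36, 8, 6, -25, -27, 38]
  38 > parent 6 at index 2, swap → [36, 8, 38, -25, -27, 6]
  38 > parent 36 at index 0, swap → [38, 8, 36, -25, -27, 6]
Insert 15:
  append 15 at index 6 → [38, 8, 36, -25, -27, 6, 15] (no swap needed)
Insert 16:
  append 16 at index 7 → [38, 8, 36, -25, -27, 6, 15, 16]
  16 > parent -25 at index 3, swap → [38, 8, 36, 16, -27, 6, 15, -25]
  16 > parent 8 at index 1, swap → [38, 16, 36, 8, -27, 6, 15, -25]
Insert -17:
  append -17 at index 8 → [38, 16, 36, 8, -27, 6, 15, -25, -17] (no swap needed)
Insert 37:
  append 37 at index 9 → [38, 16, 36, 8, -27, 6, 15, -25, -17, 37]
  37 > parent -27 at index 4, swap → [38, 16, 36, 8, 37, 6, 15, -25, -17, -27]
  37 > parent 16 at index 1, swap → [38, 37, 36, 8, 16, 6, 15, -25, -17, -27]
Insert -9:
  append -9 at index 10 → [38, 37, 36, 8, 16, 6, 15, -25, -17, -27, -9] (no swap needed)
Insert -46:
  append -46 at index 11 → [38, 37, 36, 8, 16, 6, 15, -25, -17, -27, -9, -46] (no swap needed)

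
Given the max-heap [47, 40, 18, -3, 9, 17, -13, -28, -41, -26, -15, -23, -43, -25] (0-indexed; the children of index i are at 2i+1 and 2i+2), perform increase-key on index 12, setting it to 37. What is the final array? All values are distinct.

set index 12 from -43 to 37 → [47, 40, 18, -3, 9, 17, -13, -28, -41, -26, -15, -23, 37, -25]
37 > parent 17 at index 5, swap → [47, 40, 18, -3, 9, 37, -13, -28, -41, -26, -15, -23, 17, -25]
37 > parent 18 at index 2, swap → [47, 40, 37, -3, 9, 18, -13, -28, -41, -26, -15, -23, 17, -25]

[47, 40, 37, -3, 9, 18, -13, -28, -41, -26, -15, -23, 17, -25]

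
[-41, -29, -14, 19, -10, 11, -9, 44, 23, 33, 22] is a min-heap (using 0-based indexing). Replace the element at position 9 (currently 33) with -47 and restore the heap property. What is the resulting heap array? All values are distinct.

[-47, -41, -14, 19, -29, 11, -9, 44, 23, -10, 22]

set index 9 from 33 to -47 → [-41, -29, -14, 19, -10, 11, -9, 44, 23, -47, 22]
-47 < parent -10 at index 4, swap → [-41, -29, -14, 19, -47, 11, -9, 44, 23, -10, 22]
-47 < parent -29 at index 1, swap → [-41, -47, -14, 19, -29, 11, -9, 44, 23, -10, 22]
-47 < parent -41 at index 0, swap → [-47, -41, -14, 19, -29, 11, -9, 44, 23, -10, 22]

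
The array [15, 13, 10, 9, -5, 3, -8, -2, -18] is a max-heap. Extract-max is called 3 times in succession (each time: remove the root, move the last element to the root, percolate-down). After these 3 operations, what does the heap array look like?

[9, -2, 3, -8, -5, -18]

extract-max #1 returns 15:
  remove root 15; move last element -18 to root → [-18, 13, 10, 9, -5, 3, -8, -2]
  -18 vs larger child 13 at index 1, swap → [13, -18, 10, 9, -5, 3, -8, -2]
  -18 vs larger child 9 at index 3, swap → [13, 9, 10, -18, -5, 3, -8, -2]
  -18 vs only child -2 at index 7, swap → [13, 9, 10, -2, -5, 3, -8, -18]
extract-max #2 returns 13:
  remove root 13; move last element -18 to root → [-18, 9, 10, -2, -5, 3, -8]
  -18 vs larger child 10 at index 2, swap → [10, 9, -18, -2, -5, 3, -8]
  -18 vs larger child 3 at index 5, swap → [10, 9, 3, -2, -5, -18, -8]
extract-max #3 returns 10:
  remove root 10; move last element -8 to root → [-8, 9, 3, -2, -5, -18]
  -8 vs larger child 9 at index 1, swap → [9, -8, 3, -2, -5, -18]
  -8 vs larger child -2 at index 3, swap → [9, -2, 3, -8, -5, -18]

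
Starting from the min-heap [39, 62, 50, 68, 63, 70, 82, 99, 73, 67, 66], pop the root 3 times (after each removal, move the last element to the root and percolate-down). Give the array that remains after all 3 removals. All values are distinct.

[63, 67, 66, 68, 73, 70, 82, 99]

extract-min #1 returns 39:
  remove root 39; move last element 66 to root → [66, 62, 50, 68, 63, 70, 82, 99, 73, 67]
  66 vs smaller child 50 at index 2, swap → [50, 62, 66, 68, 63, 70, 82, 99, 73, 67]
extract-min #2 returns 50:
  remove root 50; move last element 67 to root → [67, 62, 66, 68, 63, 70, 82, 99, 73]
  67 vs smaller child 62 at index 1, swap → [62, 67, 66, 68, 63, 70, 82, 99, 73]
  67 vs smaller child 63 at index 4, swap → [62, 63, 66, 68, 67, 70, 82, 99, 73]
extract-min #3 returns 62:
  remove root 62; move last element 73 to root → [73, 63, 66, 68, 67, 70, 82, 99]
  73 vs smaller child 63 at index 1, swap → [63, 73, 66, 68, 67, 70, 82, 99]
  73 vs smaller child 67 at index 4, swap → [63, 67, 66, 68, 73, 70, 82, 99]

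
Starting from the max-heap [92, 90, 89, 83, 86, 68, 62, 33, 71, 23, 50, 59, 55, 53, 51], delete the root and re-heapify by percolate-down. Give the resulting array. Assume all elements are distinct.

[90, 86, 89, 83, 51, 68, 62, 33, 71, 23, 50, 59, 55, 53]

remove root 92; move last element 51 to root → [51, 90, 89, 83, 86, 68, 62, 33, 71, 23, 50, 59, 55, 53]
51 vs larger child 90 at index 1, swap → [90, 51, 89, 83, 86, 68, 62, 33, 71, 23, 50, 59, 55, 53]
51 vs larger child 86 at index 4, swap → [90, 86, 89, 83, 51, 68, 62, 33, 71, 23, 50, 59, 55, 53]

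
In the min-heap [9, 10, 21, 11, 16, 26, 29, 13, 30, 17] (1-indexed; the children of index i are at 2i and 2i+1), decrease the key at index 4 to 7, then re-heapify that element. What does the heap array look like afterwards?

[7, 9, 21, 10, 16, 26, 29, 13, 30, 17]

set index 4 from 11 to 7 → [9, 10, 21, 7, 16, 26, 29, 13, 30, 17]
7 < parent 10 at index 2, swap → [9, 7, 21, 10, 16, 26, 29, 13, 30, 17]
7 < parent 9 at index 1, swap → [7, 9, 21, 10, 16, 26, 29, 13, 30, 17]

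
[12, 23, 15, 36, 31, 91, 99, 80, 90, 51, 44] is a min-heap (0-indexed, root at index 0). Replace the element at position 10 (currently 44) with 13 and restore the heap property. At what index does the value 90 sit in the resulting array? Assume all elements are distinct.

8

set index 10 from 44 to 13 → [12, 23, 15, 36, 31, 91, 99, 80, 90, 51, 13]
13 < parent 31 at index 4, swap → [12, 23, 15, 36, 13, 91, 99, 80, 90, 51, 31]
13 < parent 23 at index 1, swap → [12, 13, 15, 36, 23, 91, 99, 80, 90, 51, 31]
resulting array: [12, 13, 15, 36, 23, 91, 99, 80, 90, 51, 31]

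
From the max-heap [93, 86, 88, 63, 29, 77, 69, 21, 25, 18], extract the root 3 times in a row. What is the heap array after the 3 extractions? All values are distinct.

extract-max #1 returns 93:
  remove root 93; move last element 18 to root → [18, 86, 88, 63, 29, 77, 69, 21, 25]
  18 vs larger child 88 at index 2, swap → [88, 86, 18, 63, 29, 77, 69, 21, 25]
  18 vs larger child 77 at index 5, swap → [88, 86, 77, 63, 29, 18, 69, 21, 25]
extract-max #2 returns 88:
  remove root 88; move last element 25 to root → [25, 86, 77, 63, 29, 18, 69, 21]
  25 vs larger child 86 at index 1, swap → [86, 25, 77, 63, 29, 18, 69, 21]
  25 vs larger child 63 at index 3, swap → [86, 63, 77, 25, 29, 18, 69, 21]
extract-max #3 returns 86:
  remove root 86; move last element 21 to root → [21, 63, 77, 25, 29, 18, 69]
  21 vs larger child 77 at index 2, swap → [77, 63, 21, 25, 29, 18, 69]
  21 vs larger child 69 at index 6, swap → [77, 63, 69, 25, 29, 18, 21]

[77, 63, 69, 25, 29, 18, 21]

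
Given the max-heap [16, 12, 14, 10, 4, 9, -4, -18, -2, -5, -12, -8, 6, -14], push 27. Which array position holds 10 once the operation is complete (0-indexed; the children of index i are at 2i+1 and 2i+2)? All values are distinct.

3

append 27 at index 14 → [16, 12, 14, 10, 4, 9, -4, -18, -2, -5, -12, -8, 6, -14, 27]
27 > parent -4 at index 6, swap → [16, 12, 14, 10, 4, 9, 27, -18, -2, -5, -12, -8, 6, -14, -4]
27 > parent 14 at index 2, swap → [16, 12, 27, 10, 4, 9, 14, -18, -2, -5, -12, -8, 6, -14, -4]
27 > parent 16 at index 0, swap → [27, 12, 16, 10, 4, 9, 14, -18, -2, -5, -12, -8, 6, -14, -4]
resulting array: [27, 12, 16, 10, 4, 9, 14, -18, -2, -5, -12, -8, 6, -14, -4]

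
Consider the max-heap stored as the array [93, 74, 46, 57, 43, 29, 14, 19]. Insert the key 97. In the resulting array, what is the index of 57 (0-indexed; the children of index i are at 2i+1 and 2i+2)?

8

append 97 at index 8 → [93, 74, 46, 57, 43, 29, 14, 19, 97]
97 > parent 57 at index 3, swap → [93, 74, 46, 97, 43, 29, 14, 19, 57]
97 > parent 74 at index 1, swap → [93, 97, 46, 74, 43, 29, 14, 19, 57]
97 > parent 93 at index 0, swap → [97, 93, 46, 74, 43, 29, 14, 19, 57]
resulting array: [97, 93, 46, 74, 43, 29, 14, 19, 57]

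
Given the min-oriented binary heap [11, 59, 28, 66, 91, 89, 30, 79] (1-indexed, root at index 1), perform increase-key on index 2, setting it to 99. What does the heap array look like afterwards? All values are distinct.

set index 2 from 59 to 99 → [11, 99, 28, 66, 91, 89, 30, 79]
99 vs smaller child 66 at index 4, swap → [11, 66, 28, 99, 91, 89, 30, 79]
99 vs only child 79 at index 8, swap → [11, 66, 28, 79, 91, 89, 30, 99]

[11, 66, 28, 79, 91, 89, 30, 99]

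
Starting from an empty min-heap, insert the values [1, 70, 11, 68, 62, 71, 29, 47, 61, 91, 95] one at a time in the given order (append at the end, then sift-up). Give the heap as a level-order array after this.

Insert 1:
  append 1 at index 0 → [1] (no swap needed)
Insert 70:
  append 70 at index 1 → [1, 70] (no swap needed)
Insert 11:
  append 11 at index 2 → [1, 70, 11] (no swap needed)
Insert 68:
  append 68 at index 3 → [1, 70, 11, 68]
  68 < parent 70 at index 1, swap → [1, 68, 11, 70]
Insert 62:
  append 62 at index 4 → [1, 68, 11, 70, 62]
  62 < parent 68 at index 1, swap → [1, 62, 11, 70, 68]
Insert 71:
  append 71 at index 5 → [1, 62, 11, 70, 68, 71] (no swap needed)
Insert 29:
  append 29 at index 6 → [1, 62, 11, 70, 68, 71, 29] (no swap needed)
Insert 47:
  append 47 at index 7 → [1, 62, 11, 70, 68, 71, 29, 47]
  47 < parent 70 at index 3, swap → [1, 62, 11, 47, 68, 71, 29, 70]
  47 < parent 62 at index 1, swap → [1, 47, 11, 62, 68, 71, 29, 70]
Insert 61:
  append 61 at index 8 → [1, 47, 11, 62, 68, 71, 29, 70, 61]
  61 < parent 62 at index 3, swap → [1, 47, 11, 61, 68, 71, 29, 70, 62]
Insert 91:
  append 91 at index 9 → [1, 47, 11, 61, 68, 71, 29, 70, 62, 91] (no swap needed)
Insert 95:
  append 95 at index 10 → [1, 47, 11, 61, 68, 71, 29, 70, 62, 91, 95] (no swap needed)

[1, 47, 11, 61, 68, 71, 29, 70, 62, 91, 95]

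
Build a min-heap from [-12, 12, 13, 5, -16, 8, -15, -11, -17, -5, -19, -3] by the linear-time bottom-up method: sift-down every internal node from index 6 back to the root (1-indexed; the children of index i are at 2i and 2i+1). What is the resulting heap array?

sift down from index 6:
  8 vs only child -3 at index 12, swap → [-12, 12, 13, 5, -16, -3, -15, -11, -17, -5, -19, 8]
sift down from index 5:
  -16 vs smaller child -19 at index 11, swap → [-12, 12, 13, 5, -19, -3, -15, -11, -17, -5, -16, 8]
sift down from index 4:
  5 vs smaller child -17 at index 9, swap → [-12, 12, 13, -17, -19, -3, -15, -11, 5, -5, -16, 8]
sift down from index 3:
  13 vs smaller child -15 at index 7, swap → [-12, 12, -15, -17, -19, -3, 13, -11, 5, -5, -16, 8]
sift down from index 2:
  12 vs smaller child -19 at index 5, swap → [-12, -19, -15, -17, 12, -3, 13, -11, 5, -5, -16, 8]
  12 vs smaller child -16 at index 11, swap → [-12, -19, -15, -17, -16, -3, 13, -11, 5, -5, 12, 8]
sift down from index 1:
  -12 vs smaller child -19 at index 2, swap → [-19, -12, -15, -17, -16, -3, 13, -11, 5, -5, 12, 8]
  -12 vs smaller child -17 at index 4, swap → [-19, -17, -15, -12, -16, -3, 13, -11, 5, -5, 12, 8]

[-19, -17, -15, -12, -16, -3, 13, -11, 5, -5, 12, 8]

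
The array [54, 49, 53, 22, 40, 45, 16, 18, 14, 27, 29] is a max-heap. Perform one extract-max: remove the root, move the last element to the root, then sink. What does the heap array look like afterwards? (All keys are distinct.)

[53, 49, 45, 22, 40, 29, 16, 18, 14, 27]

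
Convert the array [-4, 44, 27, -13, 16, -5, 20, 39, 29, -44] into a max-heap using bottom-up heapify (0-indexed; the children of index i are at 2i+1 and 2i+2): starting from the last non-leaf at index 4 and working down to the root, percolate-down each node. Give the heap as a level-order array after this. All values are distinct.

[44, 39, 27, 29, 16, -5, 20, -13, -4, -44]

sift down from index 4: already satisfies heap property
sift down from index 3:
  -13 vs larger child 39 at index 7, swap → [-4, 44, 27, 39, 16, -5, 20, -13, 29, -44]
sift down from index 2: already satisfies heap property
sift down from index 1: already satisfies heap property
sift down from index 0:
  -4 vs larger child 44 at index 1, swap → [44, -4, 27, 39, 16, -5, 20, -13, 29, -44]
  -4 vs larger child 39 at index 3, swap → [44, 39, 27, -4, 16, -5, 20, -13, 29, -44]
  -4 vs larger child 29 at index 8, swap → [44, 39, 27, 29, 16, -5, 20, -13, -4, -44]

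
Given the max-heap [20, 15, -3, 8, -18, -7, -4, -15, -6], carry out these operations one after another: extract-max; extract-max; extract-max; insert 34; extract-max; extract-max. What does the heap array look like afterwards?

[-4, -6, -7, -15, -18]

extract-max → returns 20:
  remove root 20; move last element -6 to root → [-6, 15, -3, 8, -18, -7, -4, -15]
  -6 vs larger child 15 at index 1, swap → [15, -6, -3, 8, -18, -7, -4, -15]
  -6 vs larger child 8 at index 3, swap → [15, 8, -3, -6, -18, -7, -4, -15]
extract-max → returns 15:
  remove root 15; move last element -15 to root → [-15, 8, -3, -6, -18, -7, -4]
  -15 vs larger child 8 at index 1, swap → [8, -15, -3, -6, -18, -7, -4]
  -15 vs larger child -6 at index 3, swap → [8, -6, -3, -15, -18, -7, -4]
extract-max → returns 8:
  remove root 8; move last element -4 to root → [-4, -6, -3, -15, -18, -7]
  -4 vs larger child -3 at index 2, swap → [-3, -6, -4, -15, -18, -7]
insert 34:
  append 34 at index 6 → [-3, -6, -4, -15, -18, -7, 34]
  34 > parent -4 at index 2, swap → [-3, -6, 34, -15, -18, -7, -4]
  34 > parent -3 at index 0, swap → [34, -6, -3, -15, -18, -7, -4]
extract-max → returns 34:
  remove root 34; move last element -4 to root → [-4, -6, -3, -15, -18, -7]
  -4 vs larger child -3 at index 2, swap → [-3, -6, -4, -15, -18, -7]
extract-max → returns -3:
  remove root -3; move last element -7 to root → [-7, -6, -4, -15, -18]
  -7 vs larger child -4 at index 2, swap → [-4, -6, -7, -15, -18]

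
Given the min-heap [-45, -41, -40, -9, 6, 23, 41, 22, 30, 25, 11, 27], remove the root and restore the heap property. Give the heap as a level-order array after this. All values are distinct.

remove root -45; move last element 27 to root → [27, -41, -40, -9, 6, 23, 41, 22, 30, 25, 11]
27 vs smaller child -41 at index 1, swap → [-41, 27, -40, -9, 6, 23, 41, 22, 30, 25, 11]
27 vs smaller child -9 at index 3, swap → [-41, -9, -40, 27, 6, 23, 41, 22, 30, 25, 11]
27 vs smaller child 22 at index 7, swap → [-41, -9, -40, 22, 6, 23, 41, 27, 30, 25, 11]

[-41, -9, -40, 22, 6, 23, 41, 27, 30, 25, 11]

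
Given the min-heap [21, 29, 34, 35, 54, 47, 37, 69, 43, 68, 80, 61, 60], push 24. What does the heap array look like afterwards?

[21, 29, 24, 35, 54, 47, 34, 69, 43, 68, 80, 61, 60, 37]

append 24 at index 13 → [21, 29, 34, 35, 54, 47, 37, 69, 43, 68, 80, 61, 60, 24]
24 < parent 37 at index 6, swap → [21, 29, 34, 35, 54, 47, 24, 69, 43, 68, 80, 61, 60, 37]
24 < parent 34 at index 2, swap → [21, 29, 24, 35, 54, 47, 34, 69, 43, 68, 80, 61, 60, 37]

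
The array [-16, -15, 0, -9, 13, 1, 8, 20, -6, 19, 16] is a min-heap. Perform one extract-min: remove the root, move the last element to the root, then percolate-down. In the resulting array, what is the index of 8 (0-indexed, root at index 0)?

remove root -16; move last element 16 to root → [16, -15, 0, -9, 13, 1, 8, 20, -6, 19]
16 vs smaller child -15 at index 1, swap → [-15, 16, 0, -9, 13, 1, 8, 20, -6, 19]
16 vs smaller child -9 at index 3, swap → [-15, -9, 0, 16, 13, 1, 8, 20, -6, 19]
16 vs smaller child -6 at index 8, swap → [-15, -9, 0, -6, 13, 1, 8, 20, 16, 19]
resulting array: [-15, -9, 0, -6, 13, 1, 8, 20, 16, 19]

6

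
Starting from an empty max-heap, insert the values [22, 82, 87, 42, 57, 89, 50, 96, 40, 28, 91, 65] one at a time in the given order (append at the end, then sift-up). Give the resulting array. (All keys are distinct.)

[96, 91, 87, 57, 89, 82, 50, 22, 40, 28, 42, 65]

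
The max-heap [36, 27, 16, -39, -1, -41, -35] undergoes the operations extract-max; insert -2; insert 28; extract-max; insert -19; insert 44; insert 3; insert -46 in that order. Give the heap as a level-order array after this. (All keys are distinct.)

extract-max → returns 36:
  remove root 36; move last element -35 to root → [-35, 27, 16, -39, -1, -41]
  -35 vs larger child 27 at index 1, swap → [27, -35, 16, -39, -1, -41]
  -35 vs larger child -1 at index 4, swap → [27, -1, 16, -39, -35, -41]
insert -2:
  append -2 at index 6 → [27, -1, 16, -39, -35, -41, -2] (no swap needed)
insert 28:
  append 28 at index 7 → [27, -1, 16, -39, -35, -41, -2, 28]
  28 > parent -39 at index 3, swap → [27, -1, 16, 28, -35, -41, -2, -39]
  28 > parent -1 at index 1, swap → [27, 28, 16, -1, -35, -41, -2, -39]
  28 > parent 27 at index 0, swap → [28, 27, 16, -1, -35, -41, -2, -39]
extract-max → returns 28:
  remove root 28; move last element -39 to root → [-39, 27, 16, -1, -35, -41, -2]
  -39 vs larger child 27 at index 1, swap → [27, -39, 16, -1, -35, -41, -2]
  -39 vs larger child -1 at index 3, swap → [27, -1, 16, -39, -35, -41, -2]
insert -19:
  append -19 at index 7 → [27, -1, 16, -39, -35, -41, -2, -19]
  -19 > parent -39 at index 3, swap → [27, -1, 16, -19, -35, -41, -2, -39]
insert 44:
  append 44 at index 8 → [27, -1, 16, -19, -35, -41, -2, -39, 44]
  44 > parent -19 at index 3, swap → [27, -1, 16, 44, -35, -41, -2, -39, -19]
  44 > parent -1 at index 1, swap → [27, 44, 16, -1, -35, -41, -2, -39, -19]
  44 > parent 27 at index 0, swap → [44, 27, 16, -1, -35, -41, -2, -39, -19]
insert 3:
  append 3 at index 9 → [44, 27, 16, -1, -35, -41, -2, -39, -19, 3]
  3 > parent -35 at index 4, swap → [44, 27, 16, -1, 3, -41, -2, -39, -19, -35]
insert -46:
  append -46 at index 10 → [44, 27, 16, -1, 3, -41, -2, -39, -19, -35, -46] (no swap needed)

[44, 27, 16, -1, 3, -41, -2, -39, -19, -35, -46]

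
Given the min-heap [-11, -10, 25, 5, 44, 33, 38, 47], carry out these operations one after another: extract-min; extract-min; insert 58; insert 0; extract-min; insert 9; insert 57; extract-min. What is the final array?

[9, 38, 25, 47, 44, 33, 58, 57]

extract-min → returns -11:
  remove root -11; move last element 47 to root → [47, -10, 25, 5, 44, 33, 38]
  47 vs smaller child -10 at index 1, swap → [-10, 47, 25, 5, 44, 33, 38]
  47 vs smaller child 5 at index 3, swap → [-10, 5, 25, 47, 44, 33, 38]
extract-min → returns -10:
  remove root -10; move last element 38 to root → [38, 5, 25, 47, 44, 33]
  38 vs smaller child 5 at index 1, swap → [5, 38, 25, 47, 44, 33]
insert 58:
  append 58 at index 6 → [5, 38, 25, 47, 44, 33, 58] (no swap needed)
insert 0:
  append 0 at index 7 → [5, 38, 25, 47, 44, 33, 58, 0]
  0 < parent 47 at index 3, swap → [5, 38, 25, 0, 44, 33, 58, 47]
  0 < parent 38 at index 1, swap → [5, 0, 25, 38, 44, 33, 58, 47]
  0 < parent 5 at index 0, swap → [0, 5, 25, 38, 44, 33, 58, 47]
extract-min → returns 0:
  remove root 0; move last element 47 to root → [47, 5, 25, 38, 44, 33, 58]
  47 vs smaller child 5 at index 1, swap → [5, 47, 25, 38, 44, 33, 58]
  47 vs smaller child 38 at index 3, swap → [5, 38, 25, 47, 44, 33, 58]
insert 9:
  append 9 at index 7 → [5, 38, 25, 47, 44, 33, 58, 9]
  9 < parent 47 at index 3, swap → [5, 38, 25, 9, 44, 33, 58, 47]
  9 < parent 38 at index 1, swap → [5, 9, 25, 38, 44, 33, 58, 47]
insert 57:
  append 57 at index 8 → [5, 9, 25, 38, 44, 33, 58, 47, 57] (no swap needed)
extract-min → returns 5:
  remove root 5; move last element 57 to root → [57, 9, 25, 38, 44, 33, 58, 47]
  57 vs smaller child 9 at index 1, swap → [9, 57, 25, 38, 44, 33, 58, 47]
  57 vs smaller child 38 at index 3, swap → [9, 38, 25, 57, 44, 33, 58, 47]
  57 vs only child 47 at index 7, swap → [9, 38, 25, 47, 44, 33, 58, 57]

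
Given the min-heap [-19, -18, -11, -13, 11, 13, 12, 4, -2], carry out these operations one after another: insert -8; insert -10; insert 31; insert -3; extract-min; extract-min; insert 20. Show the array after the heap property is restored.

[-13, -10, -11, -2, -8, -3, 12, 4, 13, 11, 31, 20]

insert -8:
  append -8 at index 9 → [-19, -18, -11, -13, 11, 13, 12, 4, -2, -8]
  -8 < parent 11 at index 4, swap → [-19, -18, -11, -13, -8, 13, 12, 4, -2, 11]
insert -10:
  append -10 at index 10 → [-19, -18, -11, -13, -8, 13, 12, 4, -2, 11, -10]
  -10 < parent -8 at index 4, swap → [-19, -18, -11, -13, -10, 13, 12, 4, -2, 11, -8]
insert 31:
  append 31 at index 11 → [-19, -18, -11, -13, -10, 13, 12, 4, -2, 11, -8, 31] (no swap needed)
insert -3:
  append -3 at index 12 → [-19, -18, -11, -13, -10, 13, 12, 4, -2, 11, -8, 31, -3]
  -3 < parent 13 at index 5, swap → [-19, -18, -11, -13, -10, -3, 12, 4, -2, 11, -8, 31, 13]
extract-min → returns -19:
  remove root -19; move last element 13 to root → [13, -18, -11, -13, -10, -3, 12, 4, -2, 11, -8, 31]
  13 vs smaller child -18 at index 1, swap → [-18, 13, -11, -13, -10, -3, 12, 4, -2, 11, -8, 31]
  13 vs smaller child -13 at index 3, swap → [-18, -13, -11, 13, -10, -3, 12, 4, -2, 11, -8, 31]
  13 vs smaller child -2 at index 8, swap → [-18, -13, -11, -2, -10, -3, 12, 4, 13, 11, -8, 31]
extract-min → returns -18:
  remove root -18; move last element 31 to root → [31, -13, -11, -2, -10, -3, 12, 4, 13, 11, -8]
  31 vs smaller child -13 at index 1, swap → [-13, 31, -11, -2, -10, -3, 12, 4, 13, 11, -8]
  31 vs smaller child -10 at index 4, swap → [-13, -10, -11, -2, 31, -3, 12, 4, 13, 11, -8]
  31 vs smaller child -8 at index 10, swap → [-13, -10, -11, -2, -8, -3, 12, 4, 13, 11, 31]
insert 20:
  append 20 at index 11 → [-13, -10, -11, -2, -8, -3, 12, 4, 13, 11, 31, 20] (no swap needed)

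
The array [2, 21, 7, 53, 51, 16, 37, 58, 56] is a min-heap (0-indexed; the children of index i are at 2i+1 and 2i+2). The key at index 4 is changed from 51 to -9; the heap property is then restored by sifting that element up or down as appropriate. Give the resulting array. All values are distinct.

set index 4 from 51 to -9 → [2, 21, 7, 53, -9, 16, 37, 58, 56]
-9 < parent 21 at index 1, swap → [2, -9, 7, 53, 21, 16, 37, 58, 56]
-9 < parent 2 at index 0, swap → [-9, 2, 7, 53, 21, 16, 37, 58, 56]

[-9, 2, 7, 53, 21, 16, 37, 58, 56]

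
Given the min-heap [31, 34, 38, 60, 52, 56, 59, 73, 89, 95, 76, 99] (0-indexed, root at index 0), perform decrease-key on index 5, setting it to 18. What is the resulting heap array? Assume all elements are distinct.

set index 5 from 56 to 18 → [31, 34, 38, 60, 52, 18, 59, 73, 89, 95, 76, 99]
18 < parent 38 at index 2, swap → [31, 34, 18, 60, 52, 38, 59, 73, 89, 95, 76, 99]
18 < parent 31 at index 0, swap → [18, 34, 31, 60, 52, 38, 59, 73, 89, 95, 76, 99]

[18, 34, 31, 60, 52, 38, 59, 73, 89, 95, 76, 99]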